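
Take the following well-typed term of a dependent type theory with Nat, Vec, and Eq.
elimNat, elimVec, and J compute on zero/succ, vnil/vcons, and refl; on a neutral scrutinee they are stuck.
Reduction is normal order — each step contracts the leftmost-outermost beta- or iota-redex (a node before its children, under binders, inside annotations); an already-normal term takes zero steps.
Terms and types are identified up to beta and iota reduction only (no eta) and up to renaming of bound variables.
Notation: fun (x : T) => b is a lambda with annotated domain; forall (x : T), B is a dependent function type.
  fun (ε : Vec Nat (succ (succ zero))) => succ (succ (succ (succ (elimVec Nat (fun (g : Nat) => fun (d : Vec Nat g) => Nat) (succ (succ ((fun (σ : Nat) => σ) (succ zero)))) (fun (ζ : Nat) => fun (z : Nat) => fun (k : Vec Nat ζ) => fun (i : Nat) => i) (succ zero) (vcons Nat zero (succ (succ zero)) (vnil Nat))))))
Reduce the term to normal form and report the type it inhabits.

reduced normal form:
  fun (ε : Vec Nat (succ (succ zero))) => succ (succ (succ (succ (succ (succ (succ zero))))))
the term's type:
  forall (ε : Vec Nat (succ (succ zero))), Nat
observation: the term reaches its normal form after 7 normal-order steps.


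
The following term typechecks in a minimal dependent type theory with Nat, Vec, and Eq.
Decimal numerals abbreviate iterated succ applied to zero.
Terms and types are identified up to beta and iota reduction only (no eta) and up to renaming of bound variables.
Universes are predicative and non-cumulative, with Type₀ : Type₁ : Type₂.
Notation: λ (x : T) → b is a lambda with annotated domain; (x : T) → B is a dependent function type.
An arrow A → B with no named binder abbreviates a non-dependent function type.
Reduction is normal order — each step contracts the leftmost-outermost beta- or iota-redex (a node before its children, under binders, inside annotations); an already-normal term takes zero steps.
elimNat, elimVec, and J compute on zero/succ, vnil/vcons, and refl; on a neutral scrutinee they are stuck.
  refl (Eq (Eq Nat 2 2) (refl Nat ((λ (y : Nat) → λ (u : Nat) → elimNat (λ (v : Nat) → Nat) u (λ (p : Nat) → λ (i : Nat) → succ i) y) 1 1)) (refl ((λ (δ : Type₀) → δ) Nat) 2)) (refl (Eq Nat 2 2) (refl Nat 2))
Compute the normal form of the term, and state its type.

resulting normal form:
  refl (Eq (Eq Nat 2 2) (refl Nat 2) (refl Nat 2)) (refl (Eq Nat 2 2) (refl Nat 2))
type:
  Eq (Eq (Eq Nat 2 2) (refl Nat 2) (refl Nat 2)) (refl (Eq Nat 2 2) (refl Nat 2)) (refl (Eq Nat 2 2) (refl Nat 2))


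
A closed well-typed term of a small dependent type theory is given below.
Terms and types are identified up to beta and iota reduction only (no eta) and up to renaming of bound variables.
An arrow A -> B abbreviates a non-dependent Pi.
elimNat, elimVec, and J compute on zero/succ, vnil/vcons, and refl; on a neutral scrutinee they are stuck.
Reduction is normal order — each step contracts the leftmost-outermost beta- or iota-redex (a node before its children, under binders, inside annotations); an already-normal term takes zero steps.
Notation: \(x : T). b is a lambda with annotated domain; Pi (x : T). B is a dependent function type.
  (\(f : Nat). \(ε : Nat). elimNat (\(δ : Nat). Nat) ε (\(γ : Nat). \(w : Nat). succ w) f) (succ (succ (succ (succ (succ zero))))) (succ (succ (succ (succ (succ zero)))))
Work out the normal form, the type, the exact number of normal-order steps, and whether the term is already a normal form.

reduced normal form:
  succ (succ (succ (succ (succ (succ (succ (succ (succ (succ zero)))))))))
type:
  Nat
steps to reach normal form (normal order): 18
term was already normal: no
first contracted redex: a beta-redex


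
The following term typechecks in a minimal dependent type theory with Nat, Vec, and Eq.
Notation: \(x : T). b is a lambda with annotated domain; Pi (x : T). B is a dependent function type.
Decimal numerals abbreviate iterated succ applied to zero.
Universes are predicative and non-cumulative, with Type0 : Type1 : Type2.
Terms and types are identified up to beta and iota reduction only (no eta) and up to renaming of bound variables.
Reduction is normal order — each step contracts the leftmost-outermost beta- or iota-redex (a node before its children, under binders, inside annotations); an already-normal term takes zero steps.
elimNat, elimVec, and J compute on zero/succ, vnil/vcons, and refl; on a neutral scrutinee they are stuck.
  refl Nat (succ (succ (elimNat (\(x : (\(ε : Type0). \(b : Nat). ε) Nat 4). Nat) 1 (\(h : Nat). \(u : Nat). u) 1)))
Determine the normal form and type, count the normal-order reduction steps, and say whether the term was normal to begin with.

reduced normal form:
  refl Nat 3
inferred type:
  Eq Nat 3 3
normal-order step count: 4
already normal: no
first redex: an elimNat iota-redex


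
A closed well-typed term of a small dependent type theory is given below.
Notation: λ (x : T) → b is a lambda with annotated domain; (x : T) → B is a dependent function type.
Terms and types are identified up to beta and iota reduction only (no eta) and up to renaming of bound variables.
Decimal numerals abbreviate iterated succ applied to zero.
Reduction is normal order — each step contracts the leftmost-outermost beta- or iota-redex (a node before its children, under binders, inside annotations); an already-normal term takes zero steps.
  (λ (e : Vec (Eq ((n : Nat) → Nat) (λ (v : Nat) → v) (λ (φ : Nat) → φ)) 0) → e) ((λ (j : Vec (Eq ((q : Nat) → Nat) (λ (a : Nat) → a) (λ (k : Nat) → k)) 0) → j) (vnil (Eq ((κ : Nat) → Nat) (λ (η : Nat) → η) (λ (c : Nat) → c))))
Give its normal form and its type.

resulting normal form:
  vnil (Eq ((e : Nat) → Nat) (λ (n : Nat) → n) (λ (v : Nat) → v))
type:
  Vec (Eq ((e : Nat) → Nat) (λ (n : Nat) → n) (λ (v : Nat) → v)) 0


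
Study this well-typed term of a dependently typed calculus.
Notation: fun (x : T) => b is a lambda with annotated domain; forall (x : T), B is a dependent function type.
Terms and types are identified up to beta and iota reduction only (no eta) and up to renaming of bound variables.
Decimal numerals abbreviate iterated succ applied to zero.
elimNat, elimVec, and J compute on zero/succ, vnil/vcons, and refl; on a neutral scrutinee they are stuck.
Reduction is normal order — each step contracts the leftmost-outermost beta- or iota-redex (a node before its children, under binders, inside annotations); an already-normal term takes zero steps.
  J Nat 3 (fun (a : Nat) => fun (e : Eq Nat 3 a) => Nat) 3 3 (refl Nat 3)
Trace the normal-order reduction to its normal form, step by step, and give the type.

reduction (normal order):
  J Nat 3 (fun (a : Nat) => fun (e : Eq Nat 3 a) => Nat) 3 3 (refl Nat 3)
  ~> 3
type:
  Nat


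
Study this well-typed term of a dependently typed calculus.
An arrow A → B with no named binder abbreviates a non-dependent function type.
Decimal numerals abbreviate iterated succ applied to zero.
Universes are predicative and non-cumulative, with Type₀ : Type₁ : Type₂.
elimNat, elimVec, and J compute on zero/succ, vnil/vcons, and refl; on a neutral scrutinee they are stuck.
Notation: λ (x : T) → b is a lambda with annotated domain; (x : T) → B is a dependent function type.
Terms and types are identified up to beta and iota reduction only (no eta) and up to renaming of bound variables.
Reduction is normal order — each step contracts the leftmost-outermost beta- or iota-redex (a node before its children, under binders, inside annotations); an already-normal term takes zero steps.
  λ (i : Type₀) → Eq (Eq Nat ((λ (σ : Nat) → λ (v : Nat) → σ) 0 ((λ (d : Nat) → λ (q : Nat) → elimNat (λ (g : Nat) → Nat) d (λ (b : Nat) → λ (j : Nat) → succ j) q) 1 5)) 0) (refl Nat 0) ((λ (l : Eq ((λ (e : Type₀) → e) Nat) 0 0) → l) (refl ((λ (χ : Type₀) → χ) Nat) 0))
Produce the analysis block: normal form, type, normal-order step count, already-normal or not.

resulting normal form:
  λ (i : Type₀) → Eq (Eq Nat 0 0) (refl Nat 0) (refl Nat 0)
the term's type:
  Type₀ → Type₀
steps to reach normal form (normal order): 4
started in normal form: no
first contracted redex: a beta-redex


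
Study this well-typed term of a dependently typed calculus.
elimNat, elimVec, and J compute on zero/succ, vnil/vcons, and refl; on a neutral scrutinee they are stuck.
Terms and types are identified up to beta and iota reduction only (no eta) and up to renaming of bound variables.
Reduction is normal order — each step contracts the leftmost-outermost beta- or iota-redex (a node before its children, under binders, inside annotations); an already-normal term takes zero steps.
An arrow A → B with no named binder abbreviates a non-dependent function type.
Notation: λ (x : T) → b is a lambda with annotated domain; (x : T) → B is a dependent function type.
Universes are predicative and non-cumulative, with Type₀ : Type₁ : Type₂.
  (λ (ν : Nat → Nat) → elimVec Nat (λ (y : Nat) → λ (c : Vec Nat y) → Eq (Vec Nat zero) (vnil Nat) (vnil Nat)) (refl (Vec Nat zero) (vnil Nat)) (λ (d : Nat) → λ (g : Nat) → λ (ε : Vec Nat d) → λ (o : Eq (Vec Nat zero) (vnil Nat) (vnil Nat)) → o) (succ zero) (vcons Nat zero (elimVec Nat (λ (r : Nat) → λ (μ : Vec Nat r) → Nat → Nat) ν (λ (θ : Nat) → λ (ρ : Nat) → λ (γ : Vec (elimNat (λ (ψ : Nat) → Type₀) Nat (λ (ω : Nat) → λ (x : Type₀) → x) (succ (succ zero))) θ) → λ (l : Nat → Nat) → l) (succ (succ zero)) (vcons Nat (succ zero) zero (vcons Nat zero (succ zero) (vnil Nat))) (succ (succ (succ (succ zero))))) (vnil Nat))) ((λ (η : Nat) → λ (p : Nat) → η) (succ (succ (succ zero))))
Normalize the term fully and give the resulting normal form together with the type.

normal form:
  refl (Vec Nat zero) (vnil Nat)
the term's type:
  Eq (Vec Nat zero) (vnil Nat) (vnil Nat)
observation: 7 normal-order steps separate the term from its normal form.


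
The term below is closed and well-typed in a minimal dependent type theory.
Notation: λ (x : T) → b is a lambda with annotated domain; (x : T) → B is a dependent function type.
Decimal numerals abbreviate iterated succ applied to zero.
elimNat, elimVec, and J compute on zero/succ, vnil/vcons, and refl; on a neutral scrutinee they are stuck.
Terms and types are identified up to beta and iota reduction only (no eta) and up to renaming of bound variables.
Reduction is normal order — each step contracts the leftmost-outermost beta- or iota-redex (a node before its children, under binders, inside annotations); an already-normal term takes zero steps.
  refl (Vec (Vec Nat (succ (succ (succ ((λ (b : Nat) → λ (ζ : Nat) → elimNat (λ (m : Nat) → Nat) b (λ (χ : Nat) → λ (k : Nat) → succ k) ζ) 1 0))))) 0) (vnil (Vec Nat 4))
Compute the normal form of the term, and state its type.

reduced normal form:
  refl (Vec (Vec Nat 4) 0) (vnil (Vec Nat 4))
the term's type:
  Eq (Vec (Vec Nat 4) 0) (vnil (Vec Nat 4)) (vnil (Vec Nat 4))


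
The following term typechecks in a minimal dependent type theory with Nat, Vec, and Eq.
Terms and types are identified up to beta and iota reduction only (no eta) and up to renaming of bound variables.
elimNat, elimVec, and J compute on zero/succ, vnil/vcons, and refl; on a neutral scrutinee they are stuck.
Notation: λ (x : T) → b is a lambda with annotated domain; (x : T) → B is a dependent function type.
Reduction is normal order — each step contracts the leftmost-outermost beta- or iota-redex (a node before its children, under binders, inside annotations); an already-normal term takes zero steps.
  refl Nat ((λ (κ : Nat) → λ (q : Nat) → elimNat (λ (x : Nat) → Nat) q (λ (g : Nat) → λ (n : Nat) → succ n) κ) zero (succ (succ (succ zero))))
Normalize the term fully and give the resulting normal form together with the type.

normal form:
  refl Nat (succ (succ (succ zero)))
the term's type:
  Eq Nat (succ (succ (succ zero))) (succ (succ (succ zero)))


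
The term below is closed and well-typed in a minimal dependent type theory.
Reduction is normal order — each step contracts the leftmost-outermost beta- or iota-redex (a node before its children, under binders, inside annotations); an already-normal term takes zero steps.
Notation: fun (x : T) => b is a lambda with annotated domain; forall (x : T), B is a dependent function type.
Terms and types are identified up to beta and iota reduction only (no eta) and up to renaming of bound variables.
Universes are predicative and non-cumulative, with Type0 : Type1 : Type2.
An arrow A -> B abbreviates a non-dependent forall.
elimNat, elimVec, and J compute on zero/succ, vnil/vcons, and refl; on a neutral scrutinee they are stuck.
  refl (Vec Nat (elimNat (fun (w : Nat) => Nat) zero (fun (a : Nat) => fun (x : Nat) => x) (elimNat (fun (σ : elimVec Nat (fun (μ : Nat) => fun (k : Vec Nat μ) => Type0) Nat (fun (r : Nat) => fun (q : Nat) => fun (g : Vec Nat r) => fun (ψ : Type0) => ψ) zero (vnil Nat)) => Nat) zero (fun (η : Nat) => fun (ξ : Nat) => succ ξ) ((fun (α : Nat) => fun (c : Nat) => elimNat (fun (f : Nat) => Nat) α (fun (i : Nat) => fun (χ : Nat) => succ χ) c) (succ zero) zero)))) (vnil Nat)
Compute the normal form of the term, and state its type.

normal form:
  refl (Vec Nat zero) (vnil Nat)
inferred type:
  Eq (Vec Nat zero) (vnil Nat) (vnil Nat)


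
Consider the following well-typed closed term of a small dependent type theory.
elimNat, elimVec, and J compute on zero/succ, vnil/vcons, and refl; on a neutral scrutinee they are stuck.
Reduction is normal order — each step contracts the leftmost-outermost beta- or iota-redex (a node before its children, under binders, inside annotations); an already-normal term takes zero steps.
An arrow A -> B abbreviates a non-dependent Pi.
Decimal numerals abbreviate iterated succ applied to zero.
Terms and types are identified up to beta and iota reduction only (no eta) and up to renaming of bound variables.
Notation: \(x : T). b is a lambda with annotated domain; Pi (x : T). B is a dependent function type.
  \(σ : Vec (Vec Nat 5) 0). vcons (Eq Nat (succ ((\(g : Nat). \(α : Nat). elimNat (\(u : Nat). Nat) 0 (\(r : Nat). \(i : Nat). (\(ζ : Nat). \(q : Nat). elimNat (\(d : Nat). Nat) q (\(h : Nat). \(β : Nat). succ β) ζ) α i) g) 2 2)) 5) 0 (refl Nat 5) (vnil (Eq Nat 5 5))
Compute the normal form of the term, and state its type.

normal form:
  \(σ : Vec (Vec Nat 5) 0). vcons (Eq Nat 5 5) 0 (refl Nat 5) (vnil (Eq Nat 5 5))
type:
  Vec (Vec Nat 5) 0 -> Vec (Eq Nat 5 5) 1


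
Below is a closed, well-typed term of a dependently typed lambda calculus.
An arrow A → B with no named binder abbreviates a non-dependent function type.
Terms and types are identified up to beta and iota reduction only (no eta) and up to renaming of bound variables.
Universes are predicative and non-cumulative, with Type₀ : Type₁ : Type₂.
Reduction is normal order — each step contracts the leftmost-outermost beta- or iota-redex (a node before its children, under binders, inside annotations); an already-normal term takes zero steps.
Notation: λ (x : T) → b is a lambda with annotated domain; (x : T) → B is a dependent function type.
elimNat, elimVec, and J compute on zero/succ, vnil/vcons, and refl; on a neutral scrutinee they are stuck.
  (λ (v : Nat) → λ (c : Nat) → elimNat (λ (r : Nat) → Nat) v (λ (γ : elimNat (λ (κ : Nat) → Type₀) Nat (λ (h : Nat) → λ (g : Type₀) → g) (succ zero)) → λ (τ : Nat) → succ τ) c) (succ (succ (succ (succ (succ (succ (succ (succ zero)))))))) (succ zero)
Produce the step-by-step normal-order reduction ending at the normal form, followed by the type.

reduction (normal order):
  (λ (v : Nat) → λ (c : Nat) → elimNat (λ (r : Nat) → Nat) v (λ (γ : elimNat (λ (κ : Nat) → Type₀) Nat (λ (h : Nat) → λ (g : Type₀) → g) (succ zero)) → λ (τ : Nat) → succ τ) c) (succ (succ (succ (succ (succ (succ (succ (succ zero)))))))) (succ zero)
  ~> (λ (v : Nat) → elimNat (λ (c : Nat) → Nat) (succ (succ (succ (succ (succ (succ (succ (succ zero)))))))) (λ (r : elimNat (λ (γ : Nat) → Type₀) Nat (λ (κ : Nat) → λ (h : Type₀) → h) (succ zero)) → λ (g : Nat) → succ g) v) (succ zero)
  ~> elimNat (λ (v : Nat) → Nat) (succ (succ (succ (succ (succ (succ (succ (succ zero)))))))) (λ (c : elimNat (λ (r : Nat) → Type₀) Nat (λ (γ : Nat) → λ (κ : Type₀) → κ) (succ zero)) → λ (h : Nat) → succ h) (succ zero)
  ~> (λ (v : elimNat (λ (c : Nat) → Type₀) Nat (λ (r : Nat) → λ (γ : Type₀) → γ) (succ zero)) → λ (κ : Nat) → succ κ) zero (elimNat (λ (h : Nat) → Nat) (succ (succ (succ (succ (succ (succ (succ (succ zero)))))))) (λ (g : elimNat (λ (τ : Nat) → Type₀) Nat (λ (ω : Nat) → λ (q : Type₀) → q) (succ zero)) → λ (s : Nat) → succ s) zero)
  ~> (λ (v : Nat) → succ v) (elimNat (λ (c : Nat) → Nat) (succ (succ (succ (succ (succ (succ (succ (succ zero)))))))) (λ (r : elimNat (λ (γ : Nat) → Type₀) Nat (λ (κ : Nat) → λ (h : Type₀) → h) (succ zero)) → λ (g : Nat) → succ g) zero)
  ~> succ (elimNat (λ (v : Nat) → Nat) (succ (succ (succ (succ (succ (succ (succ (succ zero)))))))) (λ (c : elimNat (λ (r : Nat) → Type₀) Nat (λ (γ : Nat) → λ (κ : Type₀) → κ) (succ zero)) → λ (h : Nat) → succ h) zero)
  ~> succ (succ (succ (succ (succ (succ (succ (succ (succ zero))))))))
the term's type:
  Nat


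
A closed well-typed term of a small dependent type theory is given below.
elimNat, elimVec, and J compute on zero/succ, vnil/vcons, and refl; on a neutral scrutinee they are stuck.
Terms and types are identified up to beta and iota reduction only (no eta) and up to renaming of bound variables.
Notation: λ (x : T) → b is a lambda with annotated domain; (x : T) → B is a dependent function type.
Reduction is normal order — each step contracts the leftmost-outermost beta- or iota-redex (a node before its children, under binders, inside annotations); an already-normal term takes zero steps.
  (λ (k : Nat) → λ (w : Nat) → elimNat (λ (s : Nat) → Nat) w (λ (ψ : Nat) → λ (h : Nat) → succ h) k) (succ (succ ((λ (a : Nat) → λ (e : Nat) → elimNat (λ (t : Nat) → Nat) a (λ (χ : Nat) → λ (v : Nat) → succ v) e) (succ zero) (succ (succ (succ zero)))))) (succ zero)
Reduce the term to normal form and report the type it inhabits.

normal form:
  succ (succ (succ (succ (succ (succ (succ zero))))))
inferred type:
  Nat
observation: normalization takes exactly 33 steps under the normal-order strategy.


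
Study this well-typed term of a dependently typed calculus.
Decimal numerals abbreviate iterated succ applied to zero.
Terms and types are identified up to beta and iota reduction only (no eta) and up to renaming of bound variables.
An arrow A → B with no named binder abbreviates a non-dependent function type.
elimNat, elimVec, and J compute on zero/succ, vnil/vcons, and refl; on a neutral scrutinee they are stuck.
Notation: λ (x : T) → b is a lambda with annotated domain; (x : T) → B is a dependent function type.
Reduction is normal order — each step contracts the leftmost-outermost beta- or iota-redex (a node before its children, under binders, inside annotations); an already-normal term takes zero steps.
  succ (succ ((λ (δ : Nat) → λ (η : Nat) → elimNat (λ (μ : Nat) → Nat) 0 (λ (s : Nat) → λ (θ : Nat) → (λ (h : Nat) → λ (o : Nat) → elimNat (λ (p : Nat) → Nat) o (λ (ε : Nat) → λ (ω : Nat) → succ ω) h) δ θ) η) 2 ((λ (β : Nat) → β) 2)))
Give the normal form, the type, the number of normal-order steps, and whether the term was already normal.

resulting normal form:
  6
inferred type:
  Nat
reduction steps (normal order): 19
term was already normal: no
first redex: a beta-redex


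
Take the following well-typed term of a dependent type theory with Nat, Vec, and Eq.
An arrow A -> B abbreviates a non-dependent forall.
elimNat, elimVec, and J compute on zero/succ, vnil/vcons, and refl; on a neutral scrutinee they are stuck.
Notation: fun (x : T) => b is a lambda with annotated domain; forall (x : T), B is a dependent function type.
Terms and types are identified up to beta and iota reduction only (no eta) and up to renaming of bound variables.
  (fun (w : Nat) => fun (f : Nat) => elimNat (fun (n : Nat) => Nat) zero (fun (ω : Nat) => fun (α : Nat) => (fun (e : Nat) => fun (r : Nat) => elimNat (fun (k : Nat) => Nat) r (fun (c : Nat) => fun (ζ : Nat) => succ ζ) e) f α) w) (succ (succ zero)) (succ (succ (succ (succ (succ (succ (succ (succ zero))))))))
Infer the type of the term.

inferred type:
  Nat


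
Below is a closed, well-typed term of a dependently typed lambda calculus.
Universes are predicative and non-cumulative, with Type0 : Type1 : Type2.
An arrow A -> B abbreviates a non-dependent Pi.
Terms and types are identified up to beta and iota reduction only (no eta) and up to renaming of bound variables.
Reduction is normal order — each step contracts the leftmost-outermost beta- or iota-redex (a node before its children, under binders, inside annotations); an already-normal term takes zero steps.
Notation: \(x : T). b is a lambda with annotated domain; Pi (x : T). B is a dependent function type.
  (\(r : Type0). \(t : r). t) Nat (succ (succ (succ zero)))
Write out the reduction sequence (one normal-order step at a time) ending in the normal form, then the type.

reduction (normal order):
  (\(r : Type0). \(t : r). t) Nat (succ (succ (succ zero)))
  ~> (\(r : Nat). r) (succ (succ (succ zero)))
  ~> succ (succ (succ zero))
inferred type:
  Nat


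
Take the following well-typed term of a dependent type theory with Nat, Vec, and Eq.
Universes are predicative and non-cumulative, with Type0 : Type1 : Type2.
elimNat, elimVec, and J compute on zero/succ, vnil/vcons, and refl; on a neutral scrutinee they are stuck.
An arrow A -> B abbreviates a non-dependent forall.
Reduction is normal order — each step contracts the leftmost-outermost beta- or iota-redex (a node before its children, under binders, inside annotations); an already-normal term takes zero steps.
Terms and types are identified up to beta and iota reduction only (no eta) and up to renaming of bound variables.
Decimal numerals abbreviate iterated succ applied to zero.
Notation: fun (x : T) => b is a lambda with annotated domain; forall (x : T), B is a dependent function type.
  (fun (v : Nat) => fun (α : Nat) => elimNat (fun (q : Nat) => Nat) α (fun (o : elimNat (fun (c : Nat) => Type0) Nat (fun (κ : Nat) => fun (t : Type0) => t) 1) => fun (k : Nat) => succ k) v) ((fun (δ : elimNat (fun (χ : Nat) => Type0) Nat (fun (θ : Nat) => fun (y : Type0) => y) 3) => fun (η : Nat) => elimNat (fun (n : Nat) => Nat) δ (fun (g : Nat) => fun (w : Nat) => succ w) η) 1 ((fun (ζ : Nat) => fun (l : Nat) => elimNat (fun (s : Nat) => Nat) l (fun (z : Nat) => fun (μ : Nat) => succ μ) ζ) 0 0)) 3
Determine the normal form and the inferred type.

normal form:
  4
the term's type:
  Nat


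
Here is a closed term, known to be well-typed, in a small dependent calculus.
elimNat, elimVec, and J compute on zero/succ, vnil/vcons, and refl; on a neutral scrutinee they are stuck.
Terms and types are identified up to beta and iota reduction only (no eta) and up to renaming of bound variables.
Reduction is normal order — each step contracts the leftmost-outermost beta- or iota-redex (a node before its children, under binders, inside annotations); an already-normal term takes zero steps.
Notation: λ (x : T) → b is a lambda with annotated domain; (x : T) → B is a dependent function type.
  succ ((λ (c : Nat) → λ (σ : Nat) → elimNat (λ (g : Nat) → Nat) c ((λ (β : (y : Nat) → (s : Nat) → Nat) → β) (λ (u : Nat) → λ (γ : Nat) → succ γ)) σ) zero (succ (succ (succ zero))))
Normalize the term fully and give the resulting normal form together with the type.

normal form:
  succ (succ (succ (succ zero)))
the term's type:
  Nat
observation: the term reaches its normal form after 15 normal-order steps.


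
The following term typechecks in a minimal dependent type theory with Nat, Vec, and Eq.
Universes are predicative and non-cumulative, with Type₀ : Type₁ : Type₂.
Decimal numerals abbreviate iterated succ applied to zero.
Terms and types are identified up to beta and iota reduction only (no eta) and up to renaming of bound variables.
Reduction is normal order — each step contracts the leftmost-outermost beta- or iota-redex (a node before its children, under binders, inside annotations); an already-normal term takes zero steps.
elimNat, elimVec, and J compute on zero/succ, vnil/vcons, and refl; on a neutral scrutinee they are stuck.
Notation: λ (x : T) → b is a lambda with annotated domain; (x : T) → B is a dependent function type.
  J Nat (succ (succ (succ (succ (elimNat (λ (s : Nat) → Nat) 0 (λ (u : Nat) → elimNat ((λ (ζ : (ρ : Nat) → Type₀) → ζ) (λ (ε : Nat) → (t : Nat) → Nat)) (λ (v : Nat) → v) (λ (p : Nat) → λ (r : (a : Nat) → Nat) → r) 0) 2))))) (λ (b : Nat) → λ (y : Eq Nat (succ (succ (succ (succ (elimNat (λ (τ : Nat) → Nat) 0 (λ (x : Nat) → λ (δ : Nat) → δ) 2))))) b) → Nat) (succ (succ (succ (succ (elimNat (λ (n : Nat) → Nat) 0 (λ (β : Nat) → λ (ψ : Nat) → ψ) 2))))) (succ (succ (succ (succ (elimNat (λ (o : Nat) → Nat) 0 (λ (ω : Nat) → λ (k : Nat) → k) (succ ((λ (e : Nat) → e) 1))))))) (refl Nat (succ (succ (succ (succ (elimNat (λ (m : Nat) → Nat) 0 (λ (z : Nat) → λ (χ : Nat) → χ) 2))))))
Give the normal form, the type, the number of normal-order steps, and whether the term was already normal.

reduced normal form:
  4
the term's type:
  Nat
reduction steps (normal order): 8
term was already normal: no
first redex: a J iota-redex


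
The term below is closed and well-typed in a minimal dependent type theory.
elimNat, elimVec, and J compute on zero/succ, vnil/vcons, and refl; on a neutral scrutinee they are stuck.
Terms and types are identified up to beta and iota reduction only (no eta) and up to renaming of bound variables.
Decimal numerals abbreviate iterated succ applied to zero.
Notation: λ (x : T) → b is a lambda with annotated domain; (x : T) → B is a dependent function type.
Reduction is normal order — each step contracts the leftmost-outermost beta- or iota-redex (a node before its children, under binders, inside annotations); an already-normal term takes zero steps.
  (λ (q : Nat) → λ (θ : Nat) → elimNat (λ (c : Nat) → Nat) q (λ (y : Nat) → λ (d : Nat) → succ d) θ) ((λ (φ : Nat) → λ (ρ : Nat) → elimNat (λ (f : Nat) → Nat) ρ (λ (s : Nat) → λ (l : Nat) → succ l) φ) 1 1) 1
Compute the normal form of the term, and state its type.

normal form:
  3
type:
  Nat


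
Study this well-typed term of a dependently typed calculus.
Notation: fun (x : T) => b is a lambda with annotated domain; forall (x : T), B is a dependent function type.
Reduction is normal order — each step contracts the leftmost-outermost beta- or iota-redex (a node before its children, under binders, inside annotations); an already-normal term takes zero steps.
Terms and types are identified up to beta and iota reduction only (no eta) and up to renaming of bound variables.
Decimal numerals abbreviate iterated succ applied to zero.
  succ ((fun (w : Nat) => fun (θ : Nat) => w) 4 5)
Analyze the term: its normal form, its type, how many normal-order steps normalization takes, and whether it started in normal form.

normal form:
  5
the term's type:
  Nat
steps to reach normal form (normal order): 2
already normal: no
first contracted redex: a beta-redex


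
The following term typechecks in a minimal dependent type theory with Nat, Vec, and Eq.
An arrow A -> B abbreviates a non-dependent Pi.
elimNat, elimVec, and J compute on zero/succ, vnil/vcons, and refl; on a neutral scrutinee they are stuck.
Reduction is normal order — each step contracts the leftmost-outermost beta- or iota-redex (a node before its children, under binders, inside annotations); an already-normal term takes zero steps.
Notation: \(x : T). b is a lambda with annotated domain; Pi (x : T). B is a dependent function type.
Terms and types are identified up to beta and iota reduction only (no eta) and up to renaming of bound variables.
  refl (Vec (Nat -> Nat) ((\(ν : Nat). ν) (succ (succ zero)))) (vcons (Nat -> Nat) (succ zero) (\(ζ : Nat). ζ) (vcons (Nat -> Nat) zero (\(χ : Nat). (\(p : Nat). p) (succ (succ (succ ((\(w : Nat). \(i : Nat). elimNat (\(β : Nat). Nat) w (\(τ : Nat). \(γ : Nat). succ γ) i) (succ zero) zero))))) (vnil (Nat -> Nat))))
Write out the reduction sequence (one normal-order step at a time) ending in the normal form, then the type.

reduction (normal order):
  refl (Vec (Nat -> Nat) ((\(ν : Nat). ν) (succ (succ zero)))) (vcons (Nat -> Nat) (succ zero) (\(ζ : Nat). ζ) (vcons (Nat -> Nat) zero (\(χ : Nat). (\(p : Nat). p) (succ (succ (succ ((\(w : Nat). \(i : Nat). elimNat (\(β : Nat). Nat) w (\(τ : Nat). \(γ : Nat). succ γ) i) (succ zero) zero))))) (vnil (Nat -> Nat))))
  ~> refl (Vec (Nat -> Nat) (succ (succ zero))) (vcons (Nat -> Nat) (succ zero) (\(ν : Nat). ν) (vcons (Nat -> Nat) zero (\(ζ : Nat). (\(χ : Nat). χ) (succ (succ (succ ((\(p : Nat). \(w : Nat). elimNat (\(i : Nat). Nat) p (\(β : Nat). \(τ : Nat). succ τ) w) (succ zero) zero))))) (vnil (Nat -> Nat))))
  ~> refl (Vec (Nat -> Nat) (succ (succ zero))) (vcons (Nat -> Nat) (succ zero) (\(ν : Nat). ν) (vcons (Nat -> Nat) zero (\(ζ : Nat). succ (succ (succ ((\(χ : Nat). \(p : Nat). elimNat (\(w : Nat). Nat) χ (\(i : Nat). \(β : Nat). succ β) p) (succ zero) zero)))) (vnil (Nat -> Nat))))
  ~> refl (Vec (Nat -> Nat) (succ (succ zero))) (vcons (Nat -> Nat) (succ zero) (\(ν : Nat). ν) (vcons (Nat -> Nat) zero (\(ζ : Nat). succ (succ (succ ((\(χ : Nat). elimNat (\(p : Nat). Nat) (succ zero) (\(w : Nat). \(i : Nat). succ i) χ) zero)))) (vnil (Nat -> Nat))))
  ~> refl (Vec (Nat -> Nat) (succ (succ zero))) (vcons (Nat -> Nat) (succ zero) (\(ν : Nat). ν) (vcons (Nat -> Nat) zero (\(ζ : Nat). succ (succ (succ (elimNat (\(χ : Nat). Nat) (succ zero) (\(p : Nat). \(w : Nat). succ w) zero)))) (vnil (Nat -> Nat))))
  ~> refl (Vec (Nat -> Nat) (succ (succ zero))) (vcons (Nat -> Nat) (succ zero) (\(ν : Nat). ν) (vcons (Nat -> Nat) zero (\(ζ : Nat). succ (succ (succ (succ zero)))) (vnil (Nat -> Nat))))
type:
  Eq (Vec (Nat -> Nat) (succ (succ zero))) (vcons (Nat -> Nat) (succ zero) (\(ν : Nat). ν) (vcons (Nat -> Nat) zero (\(ζ : Nat). succ (succ (succ (succ zero)))) (vnil (Nat -> Nat)))) (vcons (Nat -> Nat) (succ zero) (\(χ : Nat). χ) (vcons (Nat -> Nat) zero (\(p : Nat). succ (succ (succ (succ zero)))) (vnil (Nat -> Nat))))


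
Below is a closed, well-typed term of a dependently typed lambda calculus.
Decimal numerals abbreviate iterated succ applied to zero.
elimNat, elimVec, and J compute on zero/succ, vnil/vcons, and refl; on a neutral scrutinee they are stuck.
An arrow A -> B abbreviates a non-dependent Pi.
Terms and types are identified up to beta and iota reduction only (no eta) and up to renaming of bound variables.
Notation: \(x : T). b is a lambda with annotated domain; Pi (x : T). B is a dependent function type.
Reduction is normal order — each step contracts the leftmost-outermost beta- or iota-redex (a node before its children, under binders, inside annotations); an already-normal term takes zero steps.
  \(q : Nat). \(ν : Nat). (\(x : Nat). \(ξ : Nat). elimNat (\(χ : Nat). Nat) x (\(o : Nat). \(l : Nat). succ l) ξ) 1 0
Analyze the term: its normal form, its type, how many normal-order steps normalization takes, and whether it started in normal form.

resulting normal form:
  \(q : Nat). \(ν : Nat). 1
the term's type:
  Nat -> Nat -> Nat
steps to reach normal form (normal order): 3
term was already normal: no
first redex: a beta-redex


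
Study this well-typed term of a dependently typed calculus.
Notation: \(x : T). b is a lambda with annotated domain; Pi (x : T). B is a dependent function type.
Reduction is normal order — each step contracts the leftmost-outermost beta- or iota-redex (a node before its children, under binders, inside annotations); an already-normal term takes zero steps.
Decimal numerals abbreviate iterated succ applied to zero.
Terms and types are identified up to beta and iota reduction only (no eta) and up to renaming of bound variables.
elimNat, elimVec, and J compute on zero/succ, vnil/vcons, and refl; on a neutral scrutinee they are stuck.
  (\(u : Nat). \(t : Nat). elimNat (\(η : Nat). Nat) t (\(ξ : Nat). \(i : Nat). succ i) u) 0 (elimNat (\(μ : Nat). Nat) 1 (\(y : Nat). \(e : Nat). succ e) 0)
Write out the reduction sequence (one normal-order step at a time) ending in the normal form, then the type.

normal-order reduction sequence:
  (\(u : Nat). \(t : Nat). elimNat (\(η : Nat). Nat) t (\(ξ : Nat). \(i : Nat). succ i) u) 0 (elimNat (\(μ : Nat). Nat) 1 (\(y : Nat). \(e : Nat). succ e) 0)
  ~> (\(u : Nat). elimNat (\(t : Nat). Nat) u (\(η : Nat). \(ξ : Nat). succ ξ) 0) (elimNat (\(i : Nat). Nat) 1 (\(μ : Nat). \(y : Nat). succ y) 0)
  ~> elimNat (\(u : Nat). Nat) (elimNat (\(t : Nat). Nat) 1 (\(η : Nat). \(ξ : Nat). succ ξ) 0) (\(i : Nat). \(μ : Nat). succ μ) 0
  ~> elimNat (\(u : Nat). Nat) 1 (\(t : Nat). \(η : Nat). succ η) 0
  ~> 1
type:
  Nat


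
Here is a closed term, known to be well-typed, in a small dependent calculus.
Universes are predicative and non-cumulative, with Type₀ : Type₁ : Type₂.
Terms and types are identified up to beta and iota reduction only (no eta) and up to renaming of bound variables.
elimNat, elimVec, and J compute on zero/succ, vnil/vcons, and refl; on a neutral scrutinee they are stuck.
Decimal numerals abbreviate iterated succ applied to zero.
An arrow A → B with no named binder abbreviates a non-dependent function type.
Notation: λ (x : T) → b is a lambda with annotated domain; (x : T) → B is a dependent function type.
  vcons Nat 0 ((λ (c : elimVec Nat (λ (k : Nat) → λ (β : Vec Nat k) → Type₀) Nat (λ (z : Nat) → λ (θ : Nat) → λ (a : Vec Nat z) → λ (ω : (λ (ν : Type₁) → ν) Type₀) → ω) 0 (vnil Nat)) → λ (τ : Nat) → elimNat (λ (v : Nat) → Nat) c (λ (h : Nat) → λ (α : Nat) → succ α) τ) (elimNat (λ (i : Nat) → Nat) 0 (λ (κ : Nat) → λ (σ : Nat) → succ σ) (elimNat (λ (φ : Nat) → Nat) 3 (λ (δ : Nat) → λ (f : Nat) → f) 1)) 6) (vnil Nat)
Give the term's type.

inferred type:
  Vec Nat 1


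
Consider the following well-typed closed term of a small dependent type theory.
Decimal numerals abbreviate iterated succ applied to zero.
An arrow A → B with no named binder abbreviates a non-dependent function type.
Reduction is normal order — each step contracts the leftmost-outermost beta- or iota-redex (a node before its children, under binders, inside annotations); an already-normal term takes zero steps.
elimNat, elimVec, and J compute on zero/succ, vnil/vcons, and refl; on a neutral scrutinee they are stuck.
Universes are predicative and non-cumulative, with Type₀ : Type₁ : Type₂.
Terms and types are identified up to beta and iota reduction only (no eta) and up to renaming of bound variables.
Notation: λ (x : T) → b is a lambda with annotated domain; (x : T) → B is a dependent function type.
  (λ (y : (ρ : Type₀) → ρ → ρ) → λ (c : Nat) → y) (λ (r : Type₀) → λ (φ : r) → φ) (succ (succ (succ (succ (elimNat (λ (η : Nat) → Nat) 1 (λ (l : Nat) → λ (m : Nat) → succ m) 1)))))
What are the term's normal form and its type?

reduced normal form:
  λ (y : Type₀) → λ (ρ : y) → ρ
inferred type:
  (y : Type₀) → y → y
observation: reduction starts at a beta-redex, and 2 normal-order steps reach the normal form.


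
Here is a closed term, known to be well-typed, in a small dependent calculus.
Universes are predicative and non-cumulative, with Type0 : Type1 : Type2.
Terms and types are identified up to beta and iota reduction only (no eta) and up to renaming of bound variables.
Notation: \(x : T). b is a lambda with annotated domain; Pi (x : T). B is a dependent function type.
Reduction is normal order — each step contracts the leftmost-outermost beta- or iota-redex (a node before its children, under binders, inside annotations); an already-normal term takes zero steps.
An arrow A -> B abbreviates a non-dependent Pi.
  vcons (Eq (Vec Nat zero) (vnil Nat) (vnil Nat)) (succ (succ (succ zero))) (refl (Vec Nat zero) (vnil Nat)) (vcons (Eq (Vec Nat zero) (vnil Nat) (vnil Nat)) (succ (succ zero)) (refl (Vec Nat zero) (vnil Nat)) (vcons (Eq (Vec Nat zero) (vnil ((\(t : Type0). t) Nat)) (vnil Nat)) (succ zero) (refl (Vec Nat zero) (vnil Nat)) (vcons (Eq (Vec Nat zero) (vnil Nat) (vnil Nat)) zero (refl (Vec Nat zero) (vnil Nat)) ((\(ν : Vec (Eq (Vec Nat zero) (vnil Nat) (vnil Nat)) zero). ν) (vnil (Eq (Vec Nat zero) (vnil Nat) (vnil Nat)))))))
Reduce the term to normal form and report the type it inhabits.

resulting normal form:
  vcons (Eq (Vec Nat zero) (vnil Nat) (vnil Nat)) (succ (succ (succ zero))) (refl (Vec Nat zero) (vnil Nat)) (vcons (Eq (Vec Nat zero) (vnil Nat) (vnil Nat)) (succ (succ zero)) (refl (Vec Nat zero) (vnil Nat)) (vcons (Eq (Vec Nat zero) (vnil Nat) (vnil Nat)) (succ zero) (refl (Vec Nat zero) (vnil Nat)) (vcons (Eq (Vec Nat zero) (vnil Nat) (vnil Nat)) zero (refl (Vec Nat zero) (vnil Nat)) (vnil (Eq (Vec Nat zero) (vnil Nat) (vnil Nat))))))
the term's type:
  Vec (Eq (Vec Nat zero) (vnil Nat) (vnil Nat)) (succ (succ (succ (succ zero))))


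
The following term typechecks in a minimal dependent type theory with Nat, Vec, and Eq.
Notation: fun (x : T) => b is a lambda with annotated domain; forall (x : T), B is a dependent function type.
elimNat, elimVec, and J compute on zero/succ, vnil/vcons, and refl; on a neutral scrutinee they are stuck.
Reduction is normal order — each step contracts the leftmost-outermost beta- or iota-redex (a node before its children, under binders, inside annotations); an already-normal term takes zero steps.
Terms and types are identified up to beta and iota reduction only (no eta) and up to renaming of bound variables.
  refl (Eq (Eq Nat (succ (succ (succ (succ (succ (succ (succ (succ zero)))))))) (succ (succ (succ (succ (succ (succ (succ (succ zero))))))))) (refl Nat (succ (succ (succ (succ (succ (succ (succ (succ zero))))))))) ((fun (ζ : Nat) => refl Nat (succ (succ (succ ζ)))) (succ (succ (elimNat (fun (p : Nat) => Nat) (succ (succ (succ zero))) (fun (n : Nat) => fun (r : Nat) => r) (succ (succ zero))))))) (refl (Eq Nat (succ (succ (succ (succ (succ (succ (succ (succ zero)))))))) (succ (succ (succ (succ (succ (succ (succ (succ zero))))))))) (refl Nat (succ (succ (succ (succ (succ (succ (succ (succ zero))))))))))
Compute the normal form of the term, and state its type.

reduced normal form:
  refl (Eq (Eq Nat (succ (succ (succ (succ (succ (succ (succ (succ zero)))))))) (succ (succ (succ (succ (succ (succ (succ (succ zero))))))))) (refl Nat (succ (succ (succ (succ (succ (succ (succ (succ zero))))))))) (refl Nat (succ (succ (succ (succ (succ (succ (succ (succ zero)))))))))) (refl (Eq Nat (succ (succ (succ (succ (succ (succ (succ (succ zero)))))))) (succ (succ (succ (succ (succ (succ (succ (succ zero))))))))) (refl Nat (succ (succ (succ (succ (succ (succ (succ (succ zero))))))))))
type:
  Eq (Eq (Eq Nat (succ (succ (succ (succ (succ (succ (succ (succ zero)))))))) (succ (succ (succ (succ (succ (succ (succ (succ zero))))))))) (refl Nat (succ (succ (succ (succ (succ (succ (succ (succ zero))))))))) (refl Nat (succ (succ (succ (succ (succ (succ (succ (succ zero)))))))))) (refl (Eq Nat (succ (succ (succ (succ (succ (succ (succ (succ zero)))))))) (succ (succ (succ (succ (succ (succ (succ (succ zero))))))))) (refl Nat (succ (succ (succ (succ (succ (succ (succ (succ zero)))))))))) (refl (Eq Nat (succ (succ (succ (succ (succ (succ (succ (succ zero)))))))) (succ (succ (succ (succ (succ (succ (succ (succ zero))))))))) (refl Nat (succ (succ (succ (succ (succ (succ (succ (succ zero))))))))))


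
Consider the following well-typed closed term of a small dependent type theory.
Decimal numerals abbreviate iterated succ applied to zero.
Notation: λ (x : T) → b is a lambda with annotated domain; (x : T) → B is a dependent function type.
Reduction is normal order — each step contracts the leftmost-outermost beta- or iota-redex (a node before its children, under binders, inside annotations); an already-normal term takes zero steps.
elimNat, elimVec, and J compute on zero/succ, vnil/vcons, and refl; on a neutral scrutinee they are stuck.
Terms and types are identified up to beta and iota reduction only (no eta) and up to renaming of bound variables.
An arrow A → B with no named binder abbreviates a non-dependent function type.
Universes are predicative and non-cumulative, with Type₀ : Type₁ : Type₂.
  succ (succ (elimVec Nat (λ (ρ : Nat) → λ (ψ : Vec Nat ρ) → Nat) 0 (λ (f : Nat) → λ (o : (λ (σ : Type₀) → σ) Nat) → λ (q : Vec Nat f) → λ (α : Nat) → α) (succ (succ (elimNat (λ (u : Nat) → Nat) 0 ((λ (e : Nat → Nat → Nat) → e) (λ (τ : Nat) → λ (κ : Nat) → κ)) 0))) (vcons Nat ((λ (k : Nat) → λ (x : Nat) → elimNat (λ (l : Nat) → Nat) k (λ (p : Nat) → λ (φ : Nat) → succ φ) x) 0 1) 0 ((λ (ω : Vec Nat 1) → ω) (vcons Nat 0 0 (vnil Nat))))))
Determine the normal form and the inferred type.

normal form:
  2
inferred type:
  Nat
observation: reduction starts at an elimVec iota-redex, and 19 normal-order steps reach the normal form.
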